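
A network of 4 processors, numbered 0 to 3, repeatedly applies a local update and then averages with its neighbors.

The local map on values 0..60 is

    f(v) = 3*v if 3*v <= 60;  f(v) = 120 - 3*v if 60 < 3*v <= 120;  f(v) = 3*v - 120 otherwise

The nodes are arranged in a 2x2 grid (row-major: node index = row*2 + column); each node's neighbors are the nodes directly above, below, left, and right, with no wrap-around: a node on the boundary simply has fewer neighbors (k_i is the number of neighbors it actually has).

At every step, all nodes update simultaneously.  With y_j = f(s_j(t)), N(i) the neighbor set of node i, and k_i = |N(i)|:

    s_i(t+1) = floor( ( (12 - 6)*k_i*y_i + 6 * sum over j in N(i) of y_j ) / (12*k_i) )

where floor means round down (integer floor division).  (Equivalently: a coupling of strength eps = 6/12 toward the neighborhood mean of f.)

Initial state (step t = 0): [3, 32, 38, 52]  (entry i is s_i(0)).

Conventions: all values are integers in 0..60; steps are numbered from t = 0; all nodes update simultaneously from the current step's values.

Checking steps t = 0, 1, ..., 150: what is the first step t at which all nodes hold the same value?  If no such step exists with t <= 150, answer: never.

Simulating step by step:
t=0: [3, 32, 38, 52]  (not all equal)
t=1: [12, 23, 14, 25]  (not all equal)
t=2: [41, 45, 41, 45]  (not all equal)
t=3: [6, 12, 6, 12]  (not all equal)
t=4: [22, 31, 22, 31]  (not all equal)
t=5: [47, 33, 47, 33]  (not all equal)
t=6: [21, 21, 21, 21]  (all equal)

Answer: 6
Key observation: Synchronization is absorbing here: once all nodes are equal they stay equal, and step 6 is the first all-equal step.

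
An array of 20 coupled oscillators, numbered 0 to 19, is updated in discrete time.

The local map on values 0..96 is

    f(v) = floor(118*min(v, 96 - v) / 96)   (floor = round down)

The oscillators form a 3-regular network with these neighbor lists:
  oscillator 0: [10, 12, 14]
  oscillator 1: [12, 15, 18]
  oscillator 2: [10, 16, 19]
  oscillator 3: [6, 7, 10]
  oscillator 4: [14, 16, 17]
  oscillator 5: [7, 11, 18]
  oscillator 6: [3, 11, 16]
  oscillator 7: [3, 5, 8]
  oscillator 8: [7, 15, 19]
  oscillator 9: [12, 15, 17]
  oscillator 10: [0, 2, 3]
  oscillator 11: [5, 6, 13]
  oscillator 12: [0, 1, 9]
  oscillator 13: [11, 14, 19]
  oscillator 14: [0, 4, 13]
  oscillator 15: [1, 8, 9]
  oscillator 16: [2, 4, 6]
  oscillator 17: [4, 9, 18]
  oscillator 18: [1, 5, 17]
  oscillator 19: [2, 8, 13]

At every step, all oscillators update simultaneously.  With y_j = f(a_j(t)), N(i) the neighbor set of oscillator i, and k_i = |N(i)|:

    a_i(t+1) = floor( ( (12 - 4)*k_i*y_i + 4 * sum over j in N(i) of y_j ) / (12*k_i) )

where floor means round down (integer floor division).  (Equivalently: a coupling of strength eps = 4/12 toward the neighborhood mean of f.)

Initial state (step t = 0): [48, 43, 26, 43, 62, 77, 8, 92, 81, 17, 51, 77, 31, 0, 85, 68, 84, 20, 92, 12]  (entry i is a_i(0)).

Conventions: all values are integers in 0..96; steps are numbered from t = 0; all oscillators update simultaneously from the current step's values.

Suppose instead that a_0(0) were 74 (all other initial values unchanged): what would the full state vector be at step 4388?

Answer: [52, 54, 54, 53, 55, 52, 55, 51, 49, 52, 53, 55, 54, 55, 52, 51, 56, 55, 54, 52]
Key observation: The state at step 10, [52, 54, 54, 53, 55, 52, 55, 51, 49, 52, 53, 55, 54, 55, 52, 51, 56, 55, 54, 52], reappears at step 12: the system is in a cycle of period 2 from step 10 on.  Therefore the state at step 4388 equals the state at step 10 + ((4388 - 10) mod 2) = 10, which is [52, 54, 54, 53, 55, 52, 55, 51, 49, 52, 53, 55, 54, 55, 52, 51, 56, 55, 54, 52].

Derivation:
t=0: [74, 43, 26, 43, 62, 77, 8, 92, 81, 17, 51, 77, 31, 0, 85, 68, 84, 20, 92, 12]
t=1: [29, 43, 29, 42, 33, 18, 15, 13, 17, 24, 48, 18, 36, 5, 16, 32, 18, 23, 13, 14]
t=2: [36, 45, 34, 44, 34, 20, 22, 20, 21, 31, 52, 19, 42, 10, 21, 37, 25, 28, 21, 18]
t=3: [43, 50, 39, 47, 37, 24, 29, 27, 26, 39, 51, 22, 49, 15, 27, 43, 32, 34, 29, 23]
t=4: [50, 53, 44, 51, 42, 29, 37, 35, 33, 48, 54, 27, 55, 21, 34, 49, 40, 41, 37, 29]
t=5: [53, 51, 51, 52, 49, 36, 45, 43, 41, 56, 52, 33, 51, 28, 42, 54, 49, 50, 45, 36]
t=6: [52, 54, 53, 53, 56, 45, 53, 51, 49, 50, 53, 41, 54, 37, 49, 51, 56, 55, 53, 44]
t=7: [53, 51, 51, 52, 50, 54, 51, 54, 56, 54, 52, 50, 51, 47, 54, 54, 49, 50, 52, 53]
t=8: [52, 54, 54, 53, 55, 51, 55, 51, 49, 52, 53, 55, 54, 55, 52, 51, 56, 55, 54, 52]
t=9: [53, 51, 51, 52, 50, 54, 50, 54, 56, 53, 52, 50, 51, 50, 53, 54, 49, 50, 51, 53]
t=10: [52, 54, 54, 53, 55, 52, 55, 51, 49, 52, 53, 55, 54, 55, 52, 51, 56, 55, 54, 52]
t=11: [53, 51, 51, 52, 50, 53, 50, 54, 56, 53, 52, 50, 51, 50, 53, 54, 49, 50, 51, 53]
t=12: [52, 54, 54, 53, 55, 52, 55, 51, 49, 52, 53, 55, 54, 55, 52, 51, 56, 55, 54, 52]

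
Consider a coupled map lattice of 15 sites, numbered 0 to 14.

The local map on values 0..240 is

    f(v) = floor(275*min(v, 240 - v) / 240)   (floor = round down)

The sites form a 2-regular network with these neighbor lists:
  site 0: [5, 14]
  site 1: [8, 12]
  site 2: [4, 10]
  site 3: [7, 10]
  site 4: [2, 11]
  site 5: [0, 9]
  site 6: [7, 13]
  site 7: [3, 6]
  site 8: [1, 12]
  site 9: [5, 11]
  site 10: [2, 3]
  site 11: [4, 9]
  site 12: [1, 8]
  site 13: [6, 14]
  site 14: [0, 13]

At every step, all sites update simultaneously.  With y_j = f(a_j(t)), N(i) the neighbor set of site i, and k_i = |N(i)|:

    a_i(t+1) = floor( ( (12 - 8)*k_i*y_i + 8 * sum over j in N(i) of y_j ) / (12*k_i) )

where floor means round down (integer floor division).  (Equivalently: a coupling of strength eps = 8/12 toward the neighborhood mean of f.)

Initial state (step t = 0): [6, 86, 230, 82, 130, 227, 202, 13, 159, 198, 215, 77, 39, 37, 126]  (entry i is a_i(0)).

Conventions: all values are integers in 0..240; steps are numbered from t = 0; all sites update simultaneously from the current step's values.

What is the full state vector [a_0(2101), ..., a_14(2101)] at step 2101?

Simulating step by step:
t=0: [6, 86, 230, 82, 130, 227, 202, 13, 159, 198, 215, 77, 39, 37, 126]
t=1: [50, 78, 55, 45, 75, 22, 33, 50, 78, 50, 44, 87, 78, 71, 59]
t=2: [49, 89, 66, 52, 82, 46, 58, 48, 89, 60, 54, 80, 89, 61, 68]
t=3: [61, 101, 76, 58, 86, 58, 63, 60, 101, 70, 65, 84, 101, 70, 67]
t=4: [70, 115, 86, 69, 93, 71, 73, 68, 115, 80, 75, 91, 115, 76, 75]
t=5: [82, 131, 96, 80, 102, 84, 82, 79, 131, 92, 87, 100, 131, 85, 84]
t=6: [95, 124, 108, 93, 113, 98, 93, 91, 124, 105, 100, 111, 124, 95, 95]
t=7: [109, 132, 122, 108, 126, 113, 106, 105, 132, 119, 114, 125, 132, 107, 108]
t=8: [125, 123, 131, 124, 132, 129, 121, 121, 123, 132, 129, 132, 123, 122, 123]
t=9: [130, 134, 124, 131, 123, 127, 135, 134, 134, 124, 127, 123, 134, 135, 133]
t=10: [125, 121, 131, 124, 133, 129, 120, 121, 121, 131, 128, 133, 121, 120, 122]
t=11: [131, 136, 124, 132, 122, 127, 136, 135, 136, 124, 128, 122, 136, 136, 134]
t=12: [124, 119, 131, 123, 134, 128, 119, 120, 119, 132, 127, 134, 119, 119, 121]
t=13: [132, 136, 124, 133, 122, 127, 136, 135, 136, 124, 129, 121, 136, 136, 134]
t=14: [124, 119, 131, 123, 134, 128, 119, 120, 119, 132, 127, 134, 119, 119, 121]

Answer: [132, 136, 124, 133, 122, 127, 136, 135, 136, 124, 129, 121, 136, 136, 134]
Key observation: The state at step 12, [124, 119, 131, 123, 134, 128, 119, 120, 119, 132, 127, 134, 119, 119, 121], reappears at step 14: the system is in a cycle of period 2 from step 12 on.  Therefore the state at step 2101 equals the state at step 12 + ((2101 - 12) mod 2) = 13, which is [132, 136, 124, 133, 122, 127, 136, 135, 136, 124, 129, 121, 136, 136, 134].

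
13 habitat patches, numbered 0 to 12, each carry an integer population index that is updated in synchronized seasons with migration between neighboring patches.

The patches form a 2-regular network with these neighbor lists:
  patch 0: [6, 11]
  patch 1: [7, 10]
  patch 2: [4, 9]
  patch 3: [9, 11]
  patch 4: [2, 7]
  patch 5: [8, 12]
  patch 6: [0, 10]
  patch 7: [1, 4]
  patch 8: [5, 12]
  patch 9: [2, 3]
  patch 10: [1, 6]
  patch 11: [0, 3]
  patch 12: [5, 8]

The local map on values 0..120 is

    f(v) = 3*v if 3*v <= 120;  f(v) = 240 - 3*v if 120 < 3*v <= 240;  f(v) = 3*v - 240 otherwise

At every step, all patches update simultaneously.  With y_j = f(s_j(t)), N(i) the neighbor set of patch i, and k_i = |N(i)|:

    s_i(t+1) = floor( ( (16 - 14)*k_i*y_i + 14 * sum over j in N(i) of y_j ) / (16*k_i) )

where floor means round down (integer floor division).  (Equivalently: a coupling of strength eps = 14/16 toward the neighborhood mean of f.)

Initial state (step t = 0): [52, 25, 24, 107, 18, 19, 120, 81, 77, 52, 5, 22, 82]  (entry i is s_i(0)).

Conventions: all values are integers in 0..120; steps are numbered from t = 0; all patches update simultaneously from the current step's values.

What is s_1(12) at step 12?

Answer: s_1(12) = 36

Derivation:
t=0: [52, 25, 24, 107, 18, 19, 120, 81, 77, 52, 5, 22, 82]
t=1: [91, 17, 69, 75, 39, 13, 58, 56, 28, 77, 87, 80, 29]
t=2: [33, 47, 59, 5, 60, 79, 31, 82, 65, 22, 53, 21, 64]
t=3: [80, 50, 63, 58, 37, 41, 90, 70, 27, 42, 94, 57, 27]
t=4: [43, 42, 104, 88, 49, 85, 22, 91, 96, 65, 57, 37, 96]
t=5: [91, 58, 69, 71, 57, 43, 87, 94, 33, 47, 87, 72, 33]
t=6: [23, 35, 77, 57, 41, 100, 26, 64, 104, 38, 40, 29, 104]
t=7: [80, 86, 102, 96, 39, 70, 92, 103, 66, 48, 95, 71, 66]
t=8: [27, 52, 101, 59, 73, 40, 24, 67, 36, 61, 29, 24, 36]
t=9: [73, 65, 42, 64, 47, 109, 82, 50, 113, 62, 79, 72, 113]
t=10: [15, 46, 81, 40, 101, 97, 11, 74, 93, 77, 22, 33, 93]
t=11: [63, 49, 31, 62, 17, 40, 52, 74, 44, 54, 67, 84, 44]
t=12: [48, 36, 68, 46, 54, 109, 49, 65, 113, 74, 82, 47, 113]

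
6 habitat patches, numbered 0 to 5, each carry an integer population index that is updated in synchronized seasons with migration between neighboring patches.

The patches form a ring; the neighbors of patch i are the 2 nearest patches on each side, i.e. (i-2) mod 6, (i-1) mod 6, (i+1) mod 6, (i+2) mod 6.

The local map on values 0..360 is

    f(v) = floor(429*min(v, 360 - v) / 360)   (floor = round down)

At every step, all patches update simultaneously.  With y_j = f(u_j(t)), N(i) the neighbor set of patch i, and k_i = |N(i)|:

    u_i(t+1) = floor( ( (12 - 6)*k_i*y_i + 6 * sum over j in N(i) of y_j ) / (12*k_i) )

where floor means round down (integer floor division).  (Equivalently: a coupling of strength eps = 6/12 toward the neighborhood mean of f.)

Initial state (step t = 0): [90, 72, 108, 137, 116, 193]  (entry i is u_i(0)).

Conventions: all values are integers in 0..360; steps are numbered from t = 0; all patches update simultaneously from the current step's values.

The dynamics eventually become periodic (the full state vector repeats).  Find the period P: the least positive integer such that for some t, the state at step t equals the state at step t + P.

Answer: 4
Key observation: The state at step 18, [213, 213, 213, 213, 213, 213], reappears at step 22 — and no state repeats earlier — so the cycle the system enters has period 4.

Derivation:
t=0: [90, 72, 108, 137, 116, 193]
t=1: [122, 117, 125, 150, 143, 161]
t=2: [153, 152, 153, 170, 167, 174]
t=3: [187, 187, 186, 197, 196, 199]
t=4: [202, 202, 203, 196, 197, 195]
t=5: [189, 189, 189, 193, 192, 193]
t=6: [202, 202, 202, 200, 200, 200]
t=7: [188, 188, 188, 189, 189, 189]
t=8: [203, 203, 203, 203, 203, 203]
t=9: [187, 187, 187, 187, 187, 187]
t=10: [206, 206, 206, 206, 206, 206]
t=11: [183, 183, 183, 183, 183, 183]
t=12: [210, 210, 210, 210, 210, 210]
t=13: [178, 178, 178, 178, 178, 178]
t=14: [212, 212, 212, 212, 212, 212]
t=15: [176, 176, 176, 176, 176, 176]
t=16: [209, 209, 209, 209, 209, 209]
t=17: [179, 179, 179, 179, 179, 179]
t=18: [213, 213, 213, 213, 213, 213]
t=19: [175, 175, 175, 175, 175, 175]
t=20: [208, 208, 208, 208, 208, 208]
t=21: [181, 181, 181, 181, 181, 181]
t=22: [213, 213, 213, 213, 213, 213]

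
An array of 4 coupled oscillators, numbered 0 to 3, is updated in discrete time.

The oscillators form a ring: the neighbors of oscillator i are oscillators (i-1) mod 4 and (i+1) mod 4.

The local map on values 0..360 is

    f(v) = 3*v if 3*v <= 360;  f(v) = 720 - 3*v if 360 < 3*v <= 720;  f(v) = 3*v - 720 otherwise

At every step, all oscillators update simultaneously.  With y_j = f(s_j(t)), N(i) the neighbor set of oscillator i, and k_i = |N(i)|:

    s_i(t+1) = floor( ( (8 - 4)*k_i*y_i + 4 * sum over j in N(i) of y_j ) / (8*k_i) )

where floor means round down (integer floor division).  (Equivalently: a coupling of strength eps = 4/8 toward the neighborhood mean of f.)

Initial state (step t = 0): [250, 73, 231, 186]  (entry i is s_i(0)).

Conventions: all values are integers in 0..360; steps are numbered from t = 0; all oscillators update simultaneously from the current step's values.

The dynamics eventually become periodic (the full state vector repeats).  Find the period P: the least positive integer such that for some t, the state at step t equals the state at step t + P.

Answer: 2
Key observation: The state at step 25, [288, 288, 288, 288], reappears at step 27 — and no state repeats earlier — so the cycle the system enters has period 2.

Derivation:
t=0: [250, 73, 231, 186]
t=1: [110, 123, 108, 95]
t=2: [324, 339, 321, 306]
t=3: [249, 272, 245, 222]
t=4: [51, 58, 45, 37]
t=5: [147, 159, 138, 127]
t=6: [285, 267, 298, 315]
t=7: [144, 117, 163, 189]
t=8: [270, 305, 241, 206]
t=9: [119, 120, 75, 74]
t=10: [324, 325, 258, 256]
t=11: [201, 204, 102, 100]
t=12: [160, 159, 255, 255]
t=13: [192, 192, 94, 93]
t=14: [177, 178, 246, 246]
t=15: [145, 144, 60, 60]
t=16: [259, 260, 207, 206]
t=17: [69, 69, 90, 90]
t=18: [222, 222, 254, 254]
t=19: [51, 51, 45, 45]
t=20: [148, 148, 139, 139]
t=21: [282, 282, 296, 296]
t=22: [136, 136, 157, 157]
t=23: [296, 296, 264, 264]
t=24: [144, 144, 96, 96]
t=25: [288, 288, 288, 288]
t=26: [144, 144, 144, 144]
t=27: [288, 288, 288, 288]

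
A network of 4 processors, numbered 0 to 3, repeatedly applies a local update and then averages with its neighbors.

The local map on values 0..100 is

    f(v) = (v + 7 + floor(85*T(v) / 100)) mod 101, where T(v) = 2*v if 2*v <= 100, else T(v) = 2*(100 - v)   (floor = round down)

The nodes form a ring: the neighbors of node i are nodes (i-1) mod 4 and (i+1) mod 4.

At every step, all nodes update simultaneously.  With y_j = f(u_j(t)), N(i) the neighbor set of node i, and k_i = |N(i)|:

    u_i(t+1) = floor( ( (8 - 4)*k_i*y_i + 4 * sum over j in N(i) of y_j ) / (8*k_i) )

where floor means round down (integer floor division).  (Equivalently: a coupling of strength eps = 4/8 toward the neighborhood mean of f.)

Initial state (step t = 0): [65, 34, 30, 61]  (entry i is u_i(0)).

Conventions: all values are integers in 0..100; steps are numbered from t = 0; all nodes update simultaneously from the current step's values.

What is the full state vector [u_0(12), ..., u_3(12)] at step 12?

Answer: [10, 10, 10, 10]

Derivation:
t=0: [65, 34, 30, 61]
t=1: [47, 78, 76, 46]
t=2: [28, 24, 23, 28]
t=3: [79, 73, 72, 78]
t=4: [21, 23, 23, 21]
t=5: [64, 67, 67, 64]
t=6: [30, 29, 29, 30]
t=7: [87, 85, 85, 87]
t=8: [15, 15, 15, 15]
t=9: [47, 47, 47, 47]
t=10: [32, 32, 32, 32]
t=11: [93, 93, 93, 93]
t=12: [10, 10, 10, 10]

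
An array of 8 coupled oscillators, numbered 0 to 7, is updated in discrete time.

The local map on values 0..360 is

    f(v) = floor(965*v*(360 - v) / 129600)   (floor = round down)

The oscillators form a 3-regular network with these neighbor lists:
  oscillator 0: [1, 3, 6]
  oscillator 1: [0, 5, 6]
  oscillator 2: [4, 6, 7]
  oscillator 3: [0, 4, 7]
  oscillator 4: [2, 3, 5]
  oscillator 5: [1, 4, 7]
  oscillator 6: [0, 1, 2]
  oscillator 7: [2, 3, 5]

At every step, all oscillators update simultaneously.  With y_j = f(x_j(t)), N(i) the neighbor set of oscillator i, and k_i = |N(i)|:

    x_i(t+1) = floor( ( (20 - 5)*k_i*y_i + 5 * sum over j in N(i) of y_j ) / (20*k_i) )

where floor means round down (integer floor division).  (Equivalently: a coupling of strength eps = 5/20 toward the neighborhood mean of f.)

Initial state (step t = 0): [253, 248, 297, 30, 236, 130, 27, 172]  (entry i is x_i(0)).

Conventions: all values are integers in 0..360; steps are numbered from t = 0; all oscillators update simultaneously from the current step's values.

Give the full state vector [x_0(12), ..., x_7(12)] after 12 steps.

Simulating step by step:
t=0: [253, 248, 297, 30, 236, 130, 27, 172]
t=1: [179, 195, 147, 109, 198, 221, 95, 216]
t=2: [233, 233, 229, 211, 233, 230, 199, 228]
t=3: [222, 221, 224, 230, 221, 221, 233, 224]
t=4: [226, 227, 225, 223, 227, 227, 221, 225]
t=5: [225, 224, 226, 226, 224, 224, 227, 225]
t=6: [225, 225, 225, 225, 225, 226, 224, 225]
t=7: [226, 225, 226, 226, 225, 225, 226, 225]
t=8: [225, 225, 225, 225, 225, 226, 225, 225]
t=9: [226, 225, 226, 226, 225, 225, 226, 225]
t=10: [225, 225, 225, 225, 225, 226, 225, 225]
t=11: [226, 225, 226, 226, 225, 225, 226, 225]
t=12: [225, 225, 225, 225, 225, 226, 225, 225]

Answer: [225, 225, 225, 225, 225, 226, 225, 225]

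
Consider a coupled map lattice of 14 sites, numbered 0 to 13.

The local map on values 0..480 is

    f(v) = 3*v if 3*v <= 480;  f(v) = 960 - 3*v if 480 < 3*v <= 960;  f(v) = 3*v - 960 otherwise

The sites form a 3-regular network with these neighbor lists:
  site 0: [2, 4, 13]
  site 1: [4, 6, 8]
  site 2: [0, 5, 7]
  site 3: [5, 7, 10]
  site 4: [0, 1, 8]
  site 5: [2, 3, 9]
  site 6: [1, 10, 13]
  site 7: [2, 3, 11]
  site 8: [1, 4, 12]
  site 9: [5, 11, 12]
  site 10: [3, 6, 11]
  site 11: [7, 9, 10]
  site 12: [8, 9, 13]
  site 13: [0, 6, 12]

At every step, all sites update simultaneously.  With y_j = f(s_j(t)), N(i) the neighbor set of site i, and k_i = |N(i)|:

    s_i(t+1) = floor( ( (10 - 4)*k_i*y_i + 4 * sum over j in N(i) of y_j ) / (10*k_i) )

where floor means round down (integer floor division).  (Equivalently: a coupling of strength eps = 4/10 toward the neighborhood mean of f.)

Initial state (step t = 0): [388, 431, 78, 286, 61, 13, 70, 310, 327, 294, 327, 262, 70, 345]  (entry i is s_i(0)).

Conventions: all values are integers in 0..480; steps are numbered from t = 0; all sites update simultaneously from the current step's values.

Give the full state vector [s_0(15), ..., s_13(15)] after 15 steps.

Simulating step by step:
t=0: [388, 431, 78, 286, 61, 13, 70, 310, 327, 294, 327, 262, 70, 345]
t=1: [188, 255, 176, 73, 184, 78, 183, 86, 109, 103, 77, 121, 149, 128]
t=2: [400, 269, 377, 227, 367, 268, 354, 290, 336, 324, 271, 324, 404, 397]
t=3: [216, 130, 167, 219, 143, 155, 132, 115, 101, 63, 140, 40, 190, 217]
t=4: [346, 384, 425, 345, 391, 405, 386, 324, 343, 243, 361, 199, 340, 331]
t=5: [121, 179, 235, 97, 173, 235, 165, 107, 103, 229, 158, 266, 80, 64]
t=6: [336, 415, 278, 314, 410, 262, 424, 287, 332, 251, 406, 239, 247, 257]
t=7: [106, 253, 118, 81, 211, 151, 284, 111, 124, 209, 231, 221, 189, 190]
t=8: [333, 228, 359, 286, 315, 395, 179, 319, 346, 352, 246, 302, 381, 343]
t=9: [50, 234, 105, 121, 61, 177, 329, 38, 110, 119, 210, 75, 142, 127]
t=10: [207, 226, 281, 334, 208, 395, 145, 188, 313, 358, 280, 241, 398, 309]
t=11: [268, 274, 198, 124, 287, 171, 319, 290, 126, 161, 167, 226, 162, 154]
t=12: [217, 146, 312, 356, 149, 430, 143, 190, 321, 446, 363, 306, 460, 361]
t=13: [264, 380, 151, 178, 368, 266, 349, 257, 175, 332, 154, 144, 319, 228]
t=14: [217, 196, 341, 364, 190, 219, 174, 288, 304, 101, 403, 350, 101, 200]
t=15: [293, 340, 132, 165, 331, 248, 393, 95, 170, 274, 237, 140, 276, 356]

Answer: [293, 340, 132, 165, 331, 248, 393, 95, 170, 274, 237, 140, 276, 356]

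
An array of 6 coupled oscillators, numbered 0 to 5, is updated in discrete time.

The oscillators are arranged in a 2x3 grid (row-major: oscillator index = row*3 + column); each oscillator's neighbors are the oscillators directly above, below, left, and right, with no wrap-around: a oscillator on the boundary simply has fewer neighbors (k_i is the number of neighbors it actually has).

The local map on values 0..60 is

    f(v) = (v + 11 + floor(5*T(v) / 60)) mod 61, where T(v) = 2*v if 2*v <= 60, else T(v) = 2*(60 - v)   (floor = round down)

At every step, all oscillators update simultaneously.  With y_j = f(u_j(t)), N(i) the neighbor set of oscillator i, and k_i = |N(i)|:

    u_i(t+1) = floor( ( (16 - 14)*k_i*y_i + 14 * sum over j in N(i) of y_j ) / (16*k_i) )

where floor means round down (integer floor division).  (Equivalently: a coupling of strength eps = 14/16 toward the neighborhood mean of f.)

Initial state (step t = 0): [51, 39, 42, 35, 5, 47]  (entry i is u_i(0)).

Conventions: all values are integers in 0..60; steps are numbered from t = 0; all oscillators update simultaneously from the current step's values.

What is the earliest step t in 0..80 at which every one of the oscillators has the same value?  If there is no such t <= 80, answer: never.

Simulating step by step:
t=0: [51, 39, 42, 35, 5, 47]  (not all equal)
t=1: [45, 28, 56, 14, 49, 39]  (not all equal)
t=2: [37, 24, 42, 28, 35, 9]  (not all equal)
t=3: [42, 50, 33, 49, 36, 49]  (not all equal)
t=4: [7, 45, 6, 46, 6, 43]  (not all equal)
t=5: [53, 23, 52, 23, 52, 22]  (not all equal)
t=6: [32, 7, 32, 7, 32, 7]  (not all equal)
t=7: [22, 43, 22, 43, 22, 43]  (not all equal)
t=8: [53, 38, 53, 38, 53, 38]  (not all equal)
t=9: [46, 10, 46, 10, 46, 10]  (not all equal)
t=10: [26, 54, 26, 54, 26, 54]  (not all equal)
t=11: [9, 36, 9, 36, 9, 36]  (not all equal)
t=12: [47, 24, 47, 24, 47, 24]  (not all equal)
t=13: [41, 57, 41, 57, 41, 57]  (not all equal)
t=14: [13, 49, 13, 49, 13, 49]  (not all equal)
t=15: [3, 22, 3, 22, 3, 22]  (not all equal)
t=16: [33, 16, 33, 16, 33, 16]  (not all equal)
t=17: [31, 45, 31, 45, 31, 45]  (not all equal)
t=18: [56, 47, 56, 47, 56, 47]  (not all equal)
t=19: [53, 12, 53, 12, 53, 12]  (not all equal)
t=20: [22, 6, 22, 6, 22, 6]  (not all equal)
t=21: [20, 33, 20, 33, 20, 33]  (not all equal)
t=22: [46, 35, 46, 35, 46, 35]  (not all equal)
t=23: [51, 57, 51, 57, 51, 57]  (not all equal)
t=24: [6, 2, 6, 2, 6, 2]  (not all equal)
t=25: [13, 17, 13, 17, 13, 17]  (not all equal)
t=26: [29, 26, 29, 26, 29, 26]  (not all equal)
t=27: [41, 43, 41, 43, 41, 43]  (not all equal)
t=28: [55, 55, 55, 55, 55, 55]  (all equal)

Answer: 28
Key observation: Synchronization is absorbing here: once all oscillators are equal they stay equal, and step 28 is the first all-equal step.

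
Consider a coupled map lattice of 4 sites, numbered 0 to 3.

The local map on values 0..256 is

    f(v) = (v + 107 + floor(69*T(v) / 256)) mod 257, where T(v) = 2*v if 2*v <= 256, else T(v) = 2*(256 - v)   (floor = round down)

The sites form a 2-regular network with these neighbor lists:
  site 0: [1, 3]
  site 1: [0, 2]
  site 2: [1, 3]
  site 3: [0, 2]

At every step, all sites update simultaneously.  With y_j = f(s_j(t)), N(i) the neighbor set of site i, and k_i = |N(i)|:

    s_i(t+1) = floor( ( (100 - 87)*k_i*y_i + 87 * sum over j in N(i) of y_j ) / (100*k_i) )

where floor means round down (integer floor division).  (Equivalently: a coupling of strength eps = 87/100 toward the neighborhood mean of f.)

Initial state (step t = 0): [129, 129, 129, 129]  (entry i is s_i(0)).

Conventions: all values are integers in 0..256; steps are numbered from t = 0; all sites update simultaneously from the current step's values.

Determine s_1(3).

Answer: s_1(3) = 70

Derivation:
t=0: [129, 129, 129, 129]
t=1: [47, 47, 47, 47]
t=2: [179, 179, 179, 179]
t=3: [70, 70, 70, 70]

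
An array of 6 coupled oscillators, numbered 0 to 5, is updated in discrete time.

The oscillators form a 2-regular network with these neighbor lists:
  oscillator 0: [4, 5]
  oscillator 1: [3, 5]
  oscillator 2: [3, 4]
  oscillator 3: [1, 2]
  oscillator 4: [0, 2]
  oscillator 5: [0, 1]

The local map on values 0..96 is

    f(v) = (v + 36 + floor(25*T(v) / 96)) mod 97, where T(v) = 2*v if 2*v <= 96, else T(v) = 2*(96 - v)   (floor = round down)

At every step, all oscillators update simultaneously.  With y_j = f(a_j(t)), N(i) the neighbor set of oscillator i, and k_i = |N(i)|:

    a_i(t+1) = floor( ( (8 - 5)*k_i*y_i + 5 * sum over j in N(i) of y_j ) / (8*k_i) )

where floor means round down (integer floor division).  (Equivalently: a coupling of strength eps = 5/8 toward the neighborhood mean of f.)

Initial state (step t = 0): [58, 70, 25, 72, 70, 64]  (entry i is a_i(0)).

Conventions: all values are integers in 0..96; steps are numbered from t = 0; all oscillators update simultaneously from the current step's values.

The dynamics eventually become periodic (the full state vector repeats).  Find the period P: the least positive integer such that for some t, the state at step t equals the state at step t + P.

Simulating step by step:
t=0: [58, 70, 25, 72, 70, 64]
t=1: [18, 21, 41, 38, 36, 19]
t=2: [71, 74, 57, 56, 53, 64]
t=3: [18, 19, 15, 18, 17, 21]
t=4: [63, 64, 60, 61, 60, 64]
t=5: [18, 18, 17, 18, 17, 19]
t=6: [62, 63, 61, 62, 61, 63]
t=7: [18, 18, 18, 18, 18, 18]
t=8: [63, 63, 63, 63, 63, 63]
t=9: [19, 19, 19, 19, 19, 19]
t=10: [64, 64, 64, 64, 64, 64]
t=11: [19, 19, 19, 19, 19, 19]

Answer: 2
Key observation: The state at step 9, [19, 19, 19, 19, 19, 19], reappears at step 11 — and no state repeats earlier — so the cycle the system enters has period 2.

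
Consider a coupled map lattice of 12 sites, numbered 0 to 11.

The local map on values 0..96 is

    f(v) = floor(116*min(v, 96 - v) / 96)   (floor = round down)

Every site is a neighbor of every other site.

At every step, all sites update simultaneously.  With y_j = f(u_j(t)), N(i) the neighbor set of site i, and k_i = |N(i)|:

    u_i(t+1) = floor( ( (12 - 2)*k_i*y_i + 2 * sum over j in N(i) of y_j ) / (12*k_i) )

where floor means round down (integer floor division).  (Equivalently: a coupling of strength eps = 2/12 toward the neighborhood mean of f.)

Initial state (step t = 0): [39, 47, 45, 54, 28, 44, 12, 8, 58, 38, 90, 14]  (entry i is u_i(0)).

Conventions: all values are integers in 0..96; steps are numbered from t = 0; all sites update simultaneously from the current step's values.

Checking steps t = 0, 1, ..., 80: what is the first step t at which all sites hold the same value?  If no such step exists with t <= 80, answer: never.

Answer: never
Key observation: The state at step 9 reappears at step 11 — the system is in a cycle of period 2 from step 9 on.  No step 0..11 is synchronized, and the cycle repeats forever, so no step up to 80 (or ever) has all sites equal.

Derivation:
t=0: [39, 47, 45, 54, 28, 44, 12, 8, 58, 38, 90, 14]  (not all equal)
t=1: [44, 52, 50, 47, 33, 49, 17, 13, 43, 43, 12, 19]  (not all equal)
t=2: [50, 50, 52, 53, 39, 53, 23, 19, 49, 49, 18, 25]  (not all equal)
t=3: [52, 52, 51, 49, 46, 49, 30, 25, 53, 53, 25, 32]  (not all equal)
t=4: [51, 51, 52, 54, 53, 54, 37, 33, 50, 50, 33, 39]  (not all equal)
t=5: [53, 53, 52, 49, 50, 49, 44, 40, 53, 53, 40, 47]  (not all equal)
t=6: [51, 51, 52, 55, 54, 55, 52, 48, 51, 51, 48, 55]  (not all equal)
t=7: [53, 53, 52, 49, 50, 49, 52, 57, 53, 53, 57, 49]  (not all equal)
t=8: [51, 51, 52, 55, 54, 55, 52, 47, 51, 51, 47, 55]  (not all equal)
t=9: [53, 53, 52, 49, 50, 49, 52, 55, 53, 53, 55, 49]  (not all equal)
t=10: [51, 51, 52, 55, 54, 55, 52, 49, 51, 51, 49, 55]  (not all equal)
t=11: [53, 53, 52, 49, 50, 49, 52, 55, 53, 53, 55, 49]  (not all equal)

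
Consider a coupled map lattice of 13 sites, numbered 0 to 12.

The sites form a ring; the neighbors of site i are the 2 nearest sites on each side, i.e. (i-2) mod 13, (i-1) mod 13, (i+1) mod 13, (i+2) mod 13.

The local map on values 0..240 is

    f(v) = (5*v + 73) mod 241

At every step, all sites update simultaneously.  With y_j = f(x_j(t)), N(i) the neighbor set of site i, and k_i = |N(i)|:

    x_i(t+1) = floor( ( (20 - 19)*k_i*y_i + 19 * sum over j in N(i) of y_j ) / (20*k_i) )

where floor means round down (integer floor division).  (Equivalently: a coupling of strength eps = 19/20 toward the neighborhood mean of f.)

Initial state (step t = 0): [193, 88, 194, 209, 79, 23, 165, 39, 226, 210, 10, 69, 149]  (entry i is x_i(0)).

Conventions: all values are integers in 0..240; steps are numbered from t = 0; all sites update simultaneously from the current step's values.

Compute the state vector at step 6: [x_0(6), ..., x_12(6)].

Simulating step by step:
t=0: [193, 88, 194, 209, 79, 23, 165, 39, 226, 210, 10, 69, 149]
t=1: [94, 97, 119, 132, 152, 147, 170, 182, 126, 142, 165, 115, 100]
t=2: [126, 86, 70, 109, 119, 84, 113, 135, 118, 140, 136, 100, 118]
t=3: [123, 172, 143, 101, 124, 120, 103, 95, 71, 80, 120, 119, 95]
t=4: [135, 113, 174, 165, 119, 123, 160, 173, 150, 161, 168, 174, 191]
t=5: [158, 122, 139, 191, 187, 182, 175, 155, 173, 179, 137, 114, 143]
t=6: [119, 84, 108, 76, 86, 109, 106, 116, 103, 127, 107, 66, 130]

Answer: [119, 84, 108, 76, 86, 109, 106, 116, 103, 127, 107, 66, 130]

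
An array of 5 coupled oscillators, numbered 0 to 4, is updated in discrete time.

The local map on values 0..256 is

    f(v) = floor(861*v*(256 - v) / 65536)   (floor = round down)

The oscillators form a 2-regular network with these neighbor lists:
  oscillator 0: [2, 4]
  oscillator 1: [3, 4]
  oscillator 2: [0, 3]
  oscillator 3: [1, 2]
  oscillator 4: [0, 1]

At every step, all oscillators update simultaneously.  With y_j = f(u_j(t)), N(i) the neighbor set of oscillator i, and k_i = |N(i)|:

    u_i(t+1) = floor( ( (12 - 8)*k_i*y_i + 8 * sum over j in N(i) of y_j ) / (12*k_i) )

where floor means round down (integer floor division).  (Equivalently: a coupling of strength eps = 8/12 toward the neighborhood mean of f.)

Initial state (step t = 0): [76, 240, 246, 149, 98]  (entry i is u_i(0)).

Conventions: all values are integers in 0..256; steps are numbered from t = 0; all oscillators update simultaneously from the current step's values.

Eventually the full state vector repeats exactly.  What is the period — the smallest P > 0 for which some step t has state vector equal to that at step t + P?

Answer: 4
Key observation: The state at step 6, [213, 213, 213, 213, 213], reappears at step 10 — and no state repeats earlier — so the cycle the system enters has period 4.

Derivation:
t=0: [76, 240, 246, 149, 98]
t=1: [138, 154, 140, 97, 144]
t=2: [212, 206, 209, 207, 210]
t=3: [125, 131, 128, 132, 127]
t=4: [215, 215, 215, 215, 215]
t=5: [115, 115, 115, 115, 115]
t=6: [213, 213, 213, 213, 213]
t=7: [120, 120, 120, 120, 120]
t=8: [214, 214, 214, 214, 214]
t=9: [118, 118, 118, 118, 118]
t=10: [213, 213, 213, 213, 213]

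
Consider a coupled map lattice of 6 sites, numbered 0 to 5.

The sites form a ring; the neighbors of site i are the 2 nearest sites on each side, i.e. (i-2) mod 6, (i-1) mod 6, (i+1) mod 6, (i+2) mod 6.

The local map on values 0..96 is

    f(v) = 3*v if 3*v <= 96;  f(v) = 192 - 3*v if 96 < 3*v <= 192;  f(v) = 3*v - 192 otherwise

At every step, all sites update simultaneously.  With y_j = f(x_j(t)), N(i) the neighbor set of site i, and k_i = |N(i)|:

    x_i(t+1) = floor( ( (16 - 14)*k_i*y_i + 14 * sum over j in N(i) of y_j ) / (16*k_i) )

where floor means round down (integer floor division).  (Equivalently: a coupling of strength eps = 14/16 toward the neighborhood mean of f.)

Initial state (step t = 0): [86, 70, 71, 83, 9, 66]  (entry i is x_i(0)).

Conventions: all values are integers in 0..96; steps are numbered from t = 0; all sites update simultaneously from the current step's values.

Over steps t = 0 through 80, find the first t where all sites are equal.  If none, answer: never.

Simulating step by step:
t=0: [86, 70, 71, 83, 9, 66]  (not all equal)
t=1: [24, 35, 39, 22, 36, 37]  (not all equal)
t=2: [80, 75, 76, 79, 74, 77]  (not all equal)
t=3: [36, 40, 38, 35, 40, 39]  (not all equal)
t=4: [75, 79, 78, 75, 79, 78]  (not all equal)
t=5: [42, 38, 39, 42, 38, 39]  (not all equal)
t=6: [75, 71, 72, 75, 71, 72]  (not all equal)
t=7: [23, 27, 26, 23, 27, 26]  (not all equal)
t=8: [78, 74, 75, 78, 74, 75]  (not all equal)
t=9: [32, 36, 35, 32, 36, 35]  (not all equal)
t=10: [86, 90, 89, 86, 90, 89]  (not all equal)
t=11: [75, 71, 72, 75, 71, 72]  (not all equal)

Answer: never
Key observation: The state at step 6 reappears at step 11 — the system is in a cycle of period 5 from step 6 on.  No step 0..11 is synchronized, and the cycle repeats forever, so no step up to 80 (or ever) has all sites equal.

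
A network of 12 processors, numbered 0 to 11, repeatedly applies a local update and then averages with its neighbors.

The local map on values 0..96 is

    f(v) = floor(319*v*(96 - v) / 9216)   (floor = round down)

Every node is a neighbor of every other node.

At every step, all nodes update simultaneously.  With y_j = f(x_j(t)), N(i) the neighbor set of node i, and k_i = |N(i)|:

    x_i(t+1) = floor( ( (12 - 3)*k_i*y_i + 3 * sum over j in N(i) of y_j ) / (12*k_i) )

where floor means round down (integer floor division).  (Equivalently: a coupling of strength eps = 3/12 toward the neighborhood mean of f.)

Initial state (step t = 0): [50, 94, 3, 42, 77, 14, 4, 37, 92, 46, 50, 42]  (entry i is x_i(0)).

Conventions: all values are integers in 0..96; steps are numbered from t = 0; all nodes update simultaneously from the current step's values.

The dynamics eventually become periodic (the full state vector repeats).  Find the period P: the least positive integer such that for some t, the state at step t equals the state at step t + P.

Simulating step by step:
t=0: [50, 94, 3, 42, 77, 14, 4, 37, 92, 46, 50, 42]
t=1: [71, 17, 20, 70, 49, 41, 22, 68, 22, 71, 71, 70]
t=2: [61, 50, 54, 61, 74, 73, 57, 64, 57, 61, 61, 61]
t=3: [72, 76, 76, 72, 60, 61, 74, 70, 74, 72, 72, 72]
t=4: [59, 54, 54, 59, 70, 69, 57, 61, 57, 59, 59, 59]
t=5: [74, 76, 76, 74, 65, 66, 75, 73, 75, 74, 74, 74]
t=6: [56, 53, 53, 56, 65, 65, 54, 57, 54, 56, 56, 56]
t=7: [76, 77, 77, 76, 70, 70, 77, 75, 77, 76, 76, 76]
t=8: [52, 50, 50, 52, 59, 59, 50, 53, 50, 52, 52, 52]
t=9: [78, 78, 78, 78, 75, 75, 78, 78, 78, 78, 78, 78]
t=10: [48, 48, 48, 48, 52, 52, 48, 48, 48, 48, 48, 48]
t=11: [79, 79, 79, 79, 79, 79, 79, 79, 79, 79, 79, 79]
t=12: [46, 46, 46, 46, 46, 46, 46, 46, 46, 46, 46, 46]
t=13: [79, 79, 79, 79, 79, 79, 79, 79, 79, 79, 79, 79]

Answer: 2
Key observation: The state at step 11, [79, 79, 79, 79, 79, 79, 79, 79, 79, 79, 79, 79], reappears at step 13 — and no state repeats earlier — so the cycle the system enters has period 2.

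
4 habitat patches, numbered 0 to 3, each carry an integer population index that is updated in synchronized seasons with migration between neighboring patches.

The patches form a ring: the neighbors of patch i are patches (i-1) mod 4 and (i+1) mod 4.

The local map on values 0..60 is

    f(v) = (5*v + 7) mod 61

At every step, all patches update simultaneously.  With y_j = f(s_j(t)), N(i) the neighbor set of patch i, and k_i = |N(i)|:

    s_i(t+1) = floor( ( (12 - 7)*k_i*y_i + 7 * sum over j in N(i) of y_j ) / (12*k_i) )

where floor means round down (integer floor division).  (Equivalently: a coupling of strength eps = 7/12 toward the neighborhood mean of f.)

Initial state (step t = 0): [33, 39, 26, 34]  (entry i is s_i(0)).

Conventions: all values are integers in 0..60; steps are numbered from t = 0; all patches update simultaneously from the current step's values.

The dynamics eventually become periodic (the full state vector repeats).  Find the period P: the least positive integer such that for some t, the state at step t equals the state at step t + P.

Answer: 4
Key observation: The state at step 16, [29, 29, 44, 44], reappears at step 20 — and no state repeats earlier — so the cycle the system enters has period 4.

Derivation:
t=0: [33, 39, 26, 34]
t=1: [42, 26, 27, 41]
t=2: [27, 22, 21, 27]
t=3: [30, 44, 43, 29]
t=4: [36, 39, 37, 34]
t=5: [23, 11, 25, 26]
t=6: [4, 3, 8, 9]
t=7: [32, 30, 41, 43]
t=8: [40, 36, 33, 37]
t=9: [13, 23, 24, 25]
t=10: [7, 4, 5, 8]
t=11: [39, 32, 34, 41]
t=12: [29, 40, 44, 33]
t=13: [34, 31, 39, 42]
t=14: [44, 38, 29, 35]
t=15: [39, 27, 34, 46]
t=16: [29, 29, 44, 44]
t=17: [34, 34, 39, 39]
t=18: [44, 44, 29, 29]
t=19: [39, 39, 34, 34]
t=20: [29, 29, 44, 44]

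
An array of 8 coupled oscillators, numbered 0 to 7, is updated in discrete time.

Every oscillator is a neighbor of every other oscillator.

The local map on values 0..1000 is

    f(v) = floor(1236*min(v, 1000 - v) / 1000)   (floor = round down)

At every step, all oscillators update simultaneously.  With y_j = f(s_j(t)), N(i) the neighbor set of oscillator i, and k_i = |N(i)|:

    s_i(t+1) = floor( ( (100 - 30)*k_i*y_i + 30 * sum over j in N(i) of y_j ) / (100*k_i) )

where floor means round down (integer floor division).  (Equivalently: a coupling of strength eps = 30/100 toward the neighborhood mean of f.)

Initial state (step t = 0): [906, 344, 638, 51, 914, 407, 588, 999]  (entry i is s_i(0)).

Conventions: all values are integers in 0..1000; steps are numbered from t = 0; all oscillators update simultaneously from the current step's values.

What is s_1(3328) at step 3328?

Answer: s_1(3328) = 603
Key observation: The state at step 40, [603, 603, 603, 603, 603, 603, 603, 603], reappears at step 44: the system is in a cycle of period 4 from step 40 on.  Therefore the state at step 3328 equals the state at step 40 + ((3328 - 40) mod 4) = 40, which is [603, 603, 603, 603, 603, 603, 603, 603].

Derivation:
t=0: [906, 344, 638, 51, 914, 407, 588, 999]
t=1: [169, 372, 386, 134, 162, 423, 427, 93]
t=2: [251, 416, 427, 222, 245, 457, 460, 189]
t=3: [344, 478, 487, 321, 339, 511, 514, 294]
t=4: [450, 559, 566, 431, 446, 568, 565, 409]
t=5: [549, 542, 536, 533, 546, 534, 536, 515]
t=6: [562, 568, 572, 575, 564, 574, 572, 589]
t=7: [536, 531, 528, 526, 534, 526, 528, 514]
t=8: [576, 580, 582, 584, 577, 584, 582, 594]
t=9: [521, 517, 515, 514, 519, 514, 515, 506]
t=10: [594, 596, 598, 599, 595, 599, 598, 606]
t=11: [499, 497, 496, 495, 498, 495, 496, 489]
t=12: [614, 613, 612, 611, 614, 611, 612, 606]
t=13: [477, 478, 479, 479, 477, 479, 479, 483]
t=14: [589, 590, 591, 591, 589, 591, 591, 594]
t=15: [506, 505, 505, 505, 506, 505, 505, 502]
t=16: [610, 611, 611, 611, 610, 611, 611, 613]
t=17: [481, 480, 480, 480, 481, 480, 480, 478]
t=18: [593, 592, 592, 592, 593, 592, 592, 590]
t=19: [503, 504, 504, 504, 503, 504, 504, 505]
t=20: [613, 613, 613, 613, 613, 613, 613, 611]
t=21: [478, 478, 478, 478, 478, 478, 478, 479]
t=22: [590, 590, 590, 590, 590, 590, 590, 591]
t=23: [505, 505, 505, 505, 505, 505, 505, 505]
t=24: [611, 611, 611, 611, 611, 611, 611, 611]
t=25: [480, 480, 480, 480, 480, 480, 480, 480]
t=26: [593, 593, 593, 593, 593, 593, 593, 593]
t=27: [503, 503, 503, 503, 503, 503, 503, 503]
t=28: [614, 614, 614, 614, 614, 614, 614, 614]
t=29: [477, 477, 477, 477, 477, 477, 477, 477]
t=30: [589, 589, 589, 589, 589, 589, 589, 589]
t=31: [507, 507, 507, 507, 507, 507, 507, 507]
t=32: [609, 609, 609, 609, 609, 609, 609, 609]
t=33: [483, 483, 483, 483, 483, 483, 483, 483]
t=34: [596, 596, 596, 596, 596, 596, 596, 596]
t=35: [499, 499, 499, 499, 499, 499, 499, 499]
t=36: [616, 616, 616, 616, 616, 616, 616, 616]
t=37: [474, 474, 474, 474, 474, 474, 474, 474]
t=38: [585, 585, 585, 585, 585, 585, 585, 585]
t=39: [512, 512, 512, 512, 512, 512, 512, 512]
t=40: [603, 603, 603, 603, 603, 603, 603, 603]
t=41: [490, 490, 490, 490, 490, 490, 490, 490]
t=42: [605, 605, 605, 605, 605, 605, 605, 605]
t=43: [488, 488, 488, 488, 488, 488, 488, 488]
t=44: [603, 603, 603, 603, 603, 603, 603, 603]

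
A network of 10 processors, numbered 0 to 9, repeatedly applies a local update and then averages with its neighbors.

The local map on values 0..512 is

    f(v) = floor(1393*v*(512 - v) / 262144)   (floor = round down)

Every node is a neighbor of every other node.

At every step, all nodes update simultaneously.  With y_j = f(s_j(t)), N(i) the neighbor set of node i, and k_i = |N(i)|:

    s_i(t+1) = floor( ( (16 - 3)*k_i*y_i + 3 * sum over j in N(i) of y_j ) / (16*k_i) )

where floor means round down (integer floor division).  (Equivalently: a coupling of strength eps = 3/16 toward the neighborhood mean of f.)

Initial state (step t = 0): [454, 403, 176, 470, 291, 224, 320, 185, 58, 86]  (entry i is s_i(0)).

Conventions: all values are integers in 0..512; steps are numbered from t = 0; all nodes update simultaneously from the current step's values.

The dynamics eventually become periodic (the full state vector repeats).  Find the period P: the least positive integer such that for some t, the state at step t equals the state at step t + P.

Simulating step by step:
t=0: [454, 403, 176, 470, 291, 224, 320, 185, 58, 86]
t=1: [161, 235, 299, 133, 321, 321, 309, 305, 161, 204]
t=2: [304, 339, 334, 278, 323, 323, 330, 331, 304, 330]
t=3: [333, 313, 317, 340, 324, 324, 320, 319, 333, 320]
t=4: [317, 328, 326, 312, 322, 322, 325, 326, 317, 325]
t=5: [327, 320, 322, 329, 324, 324, 322, 322, 327, 322]
t=6: [321, 325, 324, 319, 323, 323, 324, 324, 321, 324]
t=7: [324, 322, 323, 326, 323, 323, 323, 323, 324, 323]
t=8: [323, 324, 323, 322, 323, 323, 323, 323, 323, 323]
t=9: [324, 323, 324, 324, 324, 324, 324, 324, 324, 324]
t=10: [323, 323, 323, 323, 323, 323, 323, 323, 323, 323]
t=11: [324, 324, 324, 324, 324, 324, 324, 324, 324, 324]
t=12: [323, 323, 323, 323, 323, 323, 323, 323, 323, 323]

Answer: 2
Key observation: The state at step 10, [323, 323, 323, 323, 323, 323, 323, 323, 323, 323], reappears at step 12 — and no state repeats earlier — so the cycle the system enters has period 2.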